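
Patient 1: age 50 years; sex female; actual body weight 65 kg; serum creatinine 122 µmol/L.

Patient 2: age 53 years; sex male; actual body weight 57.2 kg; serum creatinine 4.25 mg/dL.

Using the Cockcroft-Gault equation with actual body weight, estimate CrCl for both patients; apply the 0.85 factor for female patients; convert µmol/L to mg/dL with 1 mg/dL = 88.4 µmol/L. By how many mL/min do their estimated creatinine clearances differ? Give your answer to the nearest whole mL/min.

34 mL/min

Patient 1: SCr = 122 / 88.4 = 1.38 mg/dL
Patient 1: CrCl = (140 − 50) × 65 / (72 × 1.38) × 0.85 = 5850.0 / 99.36 × 0.85 ≈ 50.0 mL/min
Patient 2: CrCl = (140 − 53) × 57.2 / (72 × 4.25) = 4976.4 / 306.00 ≈ 16.3 mL/min
|50.0 − 16.3| = 33.7 mL/min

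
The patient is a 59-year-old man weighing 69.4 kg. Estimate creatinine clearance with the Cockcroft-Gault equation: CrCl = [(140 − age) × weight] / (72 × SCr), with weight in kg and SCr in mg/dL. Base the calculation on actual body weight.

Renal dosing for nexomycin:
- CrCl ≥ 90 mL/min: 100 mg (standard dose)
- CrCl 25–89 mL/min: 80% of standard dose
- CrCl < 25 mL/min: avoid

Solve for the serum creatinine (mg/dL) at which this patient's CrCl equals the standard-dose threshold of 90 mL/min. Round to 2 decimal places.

Standard dose requires CrCl ≥ 90 mL/min.
Set (140 − 59) × 69.4 / (72 × SCr) = 90
SCr = (140 − 59) × 69.4 / (72 × 90) = 0.868 mg/dL

0.87 mg/dL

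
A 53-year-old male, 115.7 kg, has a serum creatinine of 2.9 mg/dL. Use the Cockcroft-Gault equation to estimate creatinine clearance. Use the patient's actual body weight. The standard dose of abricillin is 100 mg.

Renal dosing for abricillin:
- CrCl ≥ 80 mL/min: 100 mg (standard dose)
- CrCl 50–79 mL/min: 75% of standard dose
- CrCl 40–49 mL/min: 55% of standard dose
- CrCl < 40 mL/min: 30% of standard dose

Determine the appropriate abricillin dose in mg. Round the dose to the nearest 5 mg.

55 mg

CrCl = (140 − 53) × 115.7 / (72 × 2.9) = 10065.9 / 208.80 ≈ 48.2 mL/min
CrCl ≈ 48 mL/min → bracket 40–49 mL/min.
55% of 100 mg = 55 mg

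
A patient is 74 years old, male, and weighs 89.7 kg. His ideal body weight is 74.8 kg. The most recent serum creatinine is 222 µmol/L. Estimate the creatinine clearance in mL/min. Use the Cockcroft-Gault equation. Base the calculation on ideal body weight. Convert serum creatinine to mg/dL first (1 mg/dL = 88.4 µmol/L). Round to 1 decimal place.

27.3 mL/min

SCr = 222 / 88.4 = 2.511 mg/dL
CrCl = (140 − 74) × 74.8 / (72 × 2.511) = 4936.8 / 180.79 ≈ 27.3 mL/min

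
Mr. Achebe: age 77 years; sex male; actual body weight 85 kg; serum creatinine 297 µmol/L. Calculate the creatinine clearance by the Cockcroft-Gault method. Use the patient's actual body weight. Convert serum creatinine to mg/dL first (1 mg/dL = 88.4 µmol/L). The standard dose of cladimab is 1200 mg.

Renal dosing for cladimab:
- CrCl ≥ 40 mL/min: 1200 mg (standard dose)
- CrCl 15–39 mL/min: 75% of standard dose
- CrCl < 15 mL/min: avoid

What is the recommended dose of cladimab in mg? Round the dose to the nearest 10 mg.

900 mg

SCr = 297 / 88.4 = 3.36 mg/dL
CrCl = (140 − 77) × 85 / (72 × 3.36) = 5355.0 / 241.92 ≈ 22.1 mL/min
CrCl ≈ 22 mL/min → bracket 15–39 mL/min.
75% of 1200 mg = 900 mg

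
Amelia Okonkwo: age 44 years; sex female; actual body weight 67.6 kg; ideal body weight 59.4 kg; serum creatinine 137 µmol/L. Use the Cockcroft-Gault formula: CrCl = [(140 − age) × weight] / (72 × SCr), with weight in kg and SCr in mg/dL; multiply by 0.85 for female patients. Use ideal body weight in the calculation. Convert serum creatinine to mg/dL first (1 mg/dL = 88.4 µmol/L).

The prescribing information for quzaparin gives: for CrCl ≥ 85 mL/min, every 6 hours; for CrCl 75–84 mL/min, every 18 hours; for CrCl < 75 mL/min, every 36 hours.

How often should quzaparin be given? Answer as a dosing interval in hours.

SCr = 137 / 88.4 = 1.55 mg/dL
CrCl = (140 − 44) × 59.4 / (72 × 1.55) × 0.85 = 5702.4 / 111.60 × 0.85 ≈ 43.4 mL/min
CrCl ≈ 43 mL/min → bracket < 75 mL/min → every 36 hours.

every 36 hours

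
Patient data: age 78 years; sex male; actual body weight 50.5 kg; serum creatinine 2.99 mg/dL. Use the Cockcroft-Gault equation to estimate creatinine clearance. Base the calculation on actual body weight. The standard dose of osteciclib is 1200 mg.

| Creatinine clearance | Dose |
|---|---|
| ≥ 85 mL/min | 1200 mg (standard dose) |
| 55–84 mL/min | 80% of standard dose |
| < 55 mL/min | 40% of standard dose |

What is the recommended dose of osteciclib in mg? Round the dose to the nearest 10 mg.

CrCl = (140 − 78) × 50.5 / (72 × 2.99) = 3131.0 / 215.28 ≈ 14.5 mL/min
CrCl ≈ 15 mL/min → bracket < 55 mL/min.
40% of 1200 mg = 480 mg

480 mg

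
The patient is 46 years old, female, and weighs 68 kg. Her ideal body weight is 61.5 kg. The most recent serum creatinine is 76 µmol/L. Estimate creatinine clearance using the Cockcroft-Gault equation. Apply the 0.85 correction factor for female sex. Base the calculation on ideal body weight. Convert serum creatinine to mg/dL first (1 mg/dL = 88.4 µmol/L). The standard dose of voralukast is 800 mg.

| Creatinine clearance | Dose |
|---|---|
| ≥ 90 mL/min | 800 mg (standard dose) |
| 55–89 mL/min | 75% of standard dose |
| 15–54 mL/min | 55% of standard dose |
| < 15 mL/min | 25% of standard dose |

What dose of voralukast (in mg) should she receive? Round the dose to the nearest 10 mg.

SCr = 76 / 88.4 = 0.86 mg/dL
CrCl = (140 − 46) × 61.5 / (72 × 0.86) × 0.85 = 5781.0 / 61.92 × 0.85 ≈ 79.4 mL/min
CrCl ≈ 79 mL/min → bracket 55–89 mL/min.
75% of 800 mg = 600 mg

600 mg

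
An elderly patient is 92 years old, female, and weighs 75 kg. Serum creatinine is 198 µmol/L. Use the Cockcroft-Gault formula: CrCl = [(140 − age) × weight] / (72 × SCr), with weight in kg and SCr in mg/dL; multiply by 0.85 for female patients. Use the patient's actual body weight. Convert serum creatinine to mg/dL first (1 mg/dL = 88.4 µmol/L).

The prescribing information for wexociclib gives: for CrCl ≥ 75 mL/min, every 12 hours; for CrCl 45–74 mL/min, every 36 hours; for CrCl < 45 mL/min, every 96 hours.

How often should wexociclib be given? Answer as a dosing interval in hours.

SCr = 198 / 88.4 = 2.24 mg/dL
CrCl = (140 − 92) × 75 / (72 × 2.24) × 0.85 = 3600.0 / 161.28 × 0.85 ≈ 19.0 mL/min
CrCl ≈ 19 mL/min → bracket < 45 mL/min → every 96 hours.

every 96 hours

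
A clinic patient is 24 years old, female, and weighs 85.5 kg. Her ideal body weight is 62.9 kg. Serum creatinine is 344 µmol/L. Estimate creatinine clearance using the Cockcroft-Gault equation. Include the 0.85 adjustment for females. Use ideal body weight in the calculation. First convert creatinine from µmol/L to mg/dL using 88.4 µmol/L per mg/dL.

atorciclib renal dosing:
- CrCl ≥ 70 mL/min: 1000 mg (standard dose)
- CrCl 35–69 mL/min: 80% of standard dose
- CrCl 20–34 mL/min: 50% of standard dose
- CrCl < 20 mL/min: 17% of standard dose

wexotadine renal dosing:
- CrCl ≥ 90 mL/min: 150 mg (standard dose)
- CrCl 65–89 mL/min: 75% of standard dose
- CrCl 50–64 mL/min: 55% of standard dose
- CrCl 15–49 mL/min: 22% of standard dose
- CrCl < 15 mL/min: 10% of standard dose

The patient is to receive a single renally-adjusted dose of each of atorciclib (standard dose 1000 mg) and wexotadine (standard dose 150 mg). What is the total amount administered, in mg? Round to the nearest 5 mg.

535 mg

SCr = 344 / 88.4 = 3.891 mg/dL
CrCl = (140 − 24) × 62.9 / (72 × 3.891) × 0.85 = 7296.4 / 280.15 × 0.85 ≈ 22.1 mL/min
CrCl ≈ 22 mL/min.
atorciclib: 20–34 mL/min → 50% of 1000 mg = 500 mg.
wexotadine: 15–49 mL/min → 22% of 150 mg = 33 mg.
Total = 500 + 33 = 533 mg.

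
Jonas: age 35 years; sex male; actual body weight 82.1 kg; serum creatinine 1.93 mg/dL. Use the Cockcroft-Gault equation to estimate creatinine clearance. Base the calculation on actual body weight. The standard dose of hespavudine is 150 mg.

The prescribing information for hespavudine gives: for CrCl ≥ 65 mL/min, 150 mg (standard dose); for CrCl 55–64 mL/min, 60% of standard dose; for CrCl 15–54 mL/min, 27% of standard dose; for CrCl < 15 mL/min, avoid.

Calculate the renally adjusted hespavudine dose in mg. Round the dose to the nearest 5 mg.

CrCl = (140 − 35) × 82.1 / (72 × 1.93) = 8620.5 / 138.96 ≈ 62.0 mL/min
CrCl ≈ 62 mL/min → bracket 55–64 mL/min.
60% of 150 mg = 90 mg

90 mg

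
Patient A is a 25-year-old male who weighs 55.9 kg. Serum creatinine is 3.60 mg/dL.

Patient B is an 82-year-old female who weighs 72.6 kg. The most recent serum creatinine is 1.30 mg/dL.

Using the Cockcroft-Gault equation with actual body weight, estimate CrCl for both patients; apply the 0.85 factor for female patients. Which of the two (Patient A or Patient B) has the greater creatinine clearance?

Patient B

Patient A: CrCl = (140 − 25) × 55.9 / (72 × 3.6) = 6428.5 / 259.20 ≈ 24.8 mL/min
Patient B: CrCl = (140 − 82) × 72.6 / (72 × 1.3) × 0.85 = 4210.8 / 93.60 × 0.85 ≈ 38.2 mL/min
24.8 vs 38.2 mL/min → Patient B is higher.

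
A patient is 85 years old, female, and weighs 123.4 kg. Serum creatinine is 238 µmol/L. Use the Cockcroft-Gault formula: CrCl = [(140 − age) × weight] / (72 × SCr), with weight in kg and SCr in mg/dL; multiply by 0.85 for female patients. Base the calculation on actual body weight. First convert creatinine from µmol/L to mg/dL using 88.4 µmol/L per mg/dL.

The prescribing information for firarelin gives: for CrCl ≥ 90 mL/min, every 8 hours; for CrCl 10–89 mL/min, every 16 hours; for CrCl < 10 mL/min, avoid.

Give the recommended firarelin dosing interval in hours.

SCr = 238 / 88.4 = 2.692 mg/dL
CrCl = (140 − 85) × 123.4 / (72 × 2.692) × 0.85 = 6787.0 / 193.82 × 0.85 ≈ 29.8 mL/min
CrCl ≈ 30 mL/min → bracket 10–89 mL/min → every 16 hours.

every 16 hours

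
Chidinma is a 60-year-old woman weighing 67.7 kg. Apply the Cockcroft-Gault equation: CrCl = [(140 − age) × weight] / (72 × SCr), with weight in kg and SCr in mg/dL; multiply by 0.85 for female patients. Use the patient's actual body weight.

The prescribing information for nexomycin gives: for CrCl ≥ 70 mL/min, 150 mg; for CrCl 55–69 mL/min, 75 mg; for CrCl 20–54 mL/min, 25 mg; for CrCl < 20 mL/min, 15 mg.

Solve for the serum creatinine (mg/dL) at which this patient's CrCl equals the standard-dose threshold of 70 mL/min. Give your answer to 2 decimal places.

Standard dose requires CrCl ≥ 70 mL/min.
Set (140 − 60) × 67.7 × 0.85 / (72 × SCr) = 70
SCr = (140 − 60) × 67.7 × 0.85 / (72 × 70) = 0.913 mg/dL

0.91 mg/dL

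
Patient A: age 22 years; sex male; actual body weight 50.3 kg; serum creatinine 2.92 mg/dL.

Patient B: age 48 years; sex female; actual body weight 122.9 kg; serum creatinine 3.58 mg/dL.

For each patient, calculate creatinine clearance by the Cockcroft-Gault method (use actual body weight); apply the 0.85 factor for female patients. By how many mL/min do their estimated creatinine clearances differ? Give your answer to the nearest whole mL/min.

9 mL/min

Patient A: CrCl = (140 − 22) × 50.3 / (72 × 2.92) = 5935.4 / 210.24 ≈ 28.2 mL/min
Patient B: CrCl = (140 − 48) × 122.9 / (72 × 3.58) × 0.85 = 11306.8 / 257.76 × 0.85 ≈ 37.3 mL/min
|28.2 − 37.3| = 9.1 mL/min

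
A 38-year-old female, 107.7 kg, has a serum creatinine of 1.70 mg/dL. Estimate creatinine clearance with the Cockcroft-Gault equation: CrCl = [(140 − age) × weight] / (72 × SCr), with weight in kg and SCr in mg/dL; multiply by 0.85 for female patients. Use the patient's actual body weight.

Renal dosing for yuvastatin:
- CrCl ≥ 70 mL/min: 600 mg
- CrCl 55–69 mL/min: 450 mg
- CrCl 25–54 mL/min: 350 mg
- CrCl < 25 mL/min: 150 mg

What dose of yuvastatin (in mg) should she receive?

600 mg

CrCl = (140 − 38) × 107.7 / (72 × 1.7) × 0.85 = 10985.4 / 122.40 × 0.85 ≈ 76.3 mL/min
CrCl ≈ 76 mL/min → bracket ≥ 70 mL/min.
Dose for this bracket: 600 mg.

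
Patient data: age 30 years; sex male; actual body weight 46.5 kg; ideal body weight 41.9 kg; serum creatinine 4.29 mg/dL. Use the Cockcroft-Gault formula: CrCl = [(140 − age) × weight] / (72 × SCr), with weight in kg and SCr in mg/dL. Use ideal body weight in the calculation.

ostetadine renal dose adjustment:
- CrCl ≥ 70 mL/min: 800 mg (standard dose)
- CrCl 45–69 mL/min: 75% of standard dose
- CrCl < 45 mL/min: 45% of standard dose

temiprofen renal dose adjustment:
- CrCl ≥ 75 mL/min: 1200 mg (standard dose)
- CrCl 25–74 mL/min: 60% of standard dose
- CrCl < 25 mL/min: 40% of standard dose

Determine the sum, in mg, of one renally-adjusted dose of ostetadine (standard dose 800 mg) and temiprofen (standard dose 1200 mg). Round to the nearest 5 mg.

840 mg

CrCl = (140 − 30) × 41.9 / (72 × 4.29) = 4609.0 / 308.88 ≈ 14.9 mL/min
CrCl ≈ 15 mL/min.
ostetadine: < 45 mL/min → 45% of 800 mg = 360 mg.
temiprofen: < 25 mL/min → 40% of 1200 mg = 480 mg.
Total = 360 + 480 = 840 mg.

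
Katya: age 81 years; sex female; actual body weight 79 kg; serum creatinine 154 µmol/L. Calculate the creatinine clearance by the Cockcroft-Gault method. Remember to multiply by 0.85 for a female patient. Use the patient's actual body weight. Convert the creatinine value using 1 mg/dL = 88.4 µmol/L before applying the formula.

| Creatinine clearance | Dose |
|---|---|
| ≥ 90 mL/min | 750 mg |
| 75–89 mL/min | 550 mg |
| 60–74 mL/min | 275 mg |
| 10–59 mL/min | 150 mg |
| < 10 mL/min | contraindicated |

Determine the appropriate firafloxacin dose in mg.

150 mg

SCr = 154 / 88.4 = 1.742 mg/dL
CrCl = (140 − 81) × 79 / (72 × 1.742) × 0.85 = 4661.0 / 125.42 × 0.85 ≈ 31.6 mL/min
CrCl ≈ 32 mL/min → bracket 10–59 mL/min.
Dose for this bracket: 150 mg.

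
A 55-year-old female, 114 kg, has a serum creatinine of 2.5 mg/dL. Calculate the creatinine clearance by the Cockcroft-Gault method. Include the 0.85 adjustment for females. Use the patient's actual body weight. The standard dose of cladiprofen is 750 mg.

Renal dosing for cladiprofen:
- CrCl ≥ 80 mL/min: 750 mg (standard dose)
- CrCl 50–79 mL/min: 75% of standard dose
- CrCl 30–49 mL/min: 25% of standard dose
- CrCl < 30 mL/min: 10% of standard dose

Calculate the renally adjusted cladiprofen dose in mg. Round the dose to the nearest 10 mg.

190 mg

CrCl = (140 − 55) × 114 / (72 × 2.5) × 0.85 = 9690.0 / 180.00 × 0.85 ≈ 45.8 mL/min
CrCl ≈ 46 mL/min → bracket 30–49 mL/min.
25% of 750 mg = 187.5 mg → 190 mg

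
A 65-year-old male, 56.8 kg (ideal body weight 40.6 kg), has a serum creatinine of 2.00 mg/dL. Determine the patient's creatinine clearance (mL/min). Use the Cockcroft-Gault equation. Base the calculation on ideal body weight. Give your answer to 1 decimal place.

21.1 mL/min

CrCl = (140 − 65) × 40.6 / (72 × 2) = 3045.0 / 144.00 ≈ 21.1 mL/min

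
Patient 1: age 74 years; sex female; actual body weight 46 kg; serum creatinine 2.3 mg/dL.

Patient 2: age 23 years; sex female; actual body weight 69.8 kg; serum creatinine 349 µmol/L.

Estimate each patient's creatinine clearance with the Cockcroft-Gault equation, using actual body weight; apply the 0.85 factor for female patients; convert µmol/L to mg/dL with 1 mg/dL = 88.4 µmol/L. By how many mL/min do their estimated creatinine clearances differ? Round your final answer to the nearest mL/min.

9 mL/min

Patient 1: CrCl = (140 − 74) × 46 / (72 × 2.3) × 0.85 = 3036.0 / 165.60 × 0.85 ≈ 15.6 mL/min
Patient 2: SCr = 349 / 88.4 = 3.948 mg/dL
Patient 2: CrCl = (140 − 23) × 69.8 / (72 × 3.948) × 0.85 = 8166.6 / 284.26 × 0.85 ≈ 24.4 mL/min
|15.6 − 24.4| = 8.8 mL/min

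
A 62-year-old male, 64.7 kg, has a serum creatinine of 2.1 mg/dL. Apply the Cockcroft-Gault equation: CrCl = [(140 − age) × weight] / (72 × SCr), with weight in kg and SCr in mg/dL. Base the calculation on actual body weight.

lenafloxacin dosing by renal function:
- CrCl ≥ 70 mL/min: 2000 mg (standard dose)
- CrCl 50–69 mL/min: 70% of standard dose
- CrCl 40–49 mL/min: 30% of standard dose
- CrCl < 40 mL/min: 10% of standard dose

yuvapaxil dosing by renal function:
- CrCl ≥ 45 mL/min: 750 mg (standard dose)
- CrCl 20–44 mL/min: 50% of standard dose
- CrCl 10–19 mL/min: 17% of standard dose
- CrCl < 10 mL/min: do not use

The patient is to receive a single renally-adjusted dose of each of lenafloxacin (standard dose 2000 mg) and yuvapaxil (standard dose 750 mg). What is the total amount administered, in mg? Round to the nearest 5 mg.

CrCl = (140 − 62) × 64.7 / (72 × 2.1) = 5046.6 / 151.20 ≈ 33.4 mL/min
CrCl ≈ 33 mL/min.
lenafloxacin: < 40 mL/min → 10% of 2000 mg = 200 mg.
yuvapaxil: 20–44 mL/min → 50% of 750 mg = 375 mg.
Total = 200 + 375 = 575 mg.

575 mg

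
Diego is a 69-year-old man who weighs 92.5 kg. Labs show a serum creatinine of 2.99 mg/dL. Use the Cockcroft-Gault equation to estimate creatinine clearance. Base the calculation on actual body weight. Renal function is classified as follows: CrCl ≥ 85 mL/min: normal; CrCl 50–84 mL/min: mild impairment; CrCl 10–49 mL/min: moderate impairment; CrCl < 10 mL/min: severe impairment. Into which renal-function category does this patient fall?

moderate impairment

CrCl = (140 − 69) × 92.5 / (72 × 2.99) = 6567.5 / 215.28 ≈ 30.5 mL/min
31 mL/min falls in the 'moderate impairment' range.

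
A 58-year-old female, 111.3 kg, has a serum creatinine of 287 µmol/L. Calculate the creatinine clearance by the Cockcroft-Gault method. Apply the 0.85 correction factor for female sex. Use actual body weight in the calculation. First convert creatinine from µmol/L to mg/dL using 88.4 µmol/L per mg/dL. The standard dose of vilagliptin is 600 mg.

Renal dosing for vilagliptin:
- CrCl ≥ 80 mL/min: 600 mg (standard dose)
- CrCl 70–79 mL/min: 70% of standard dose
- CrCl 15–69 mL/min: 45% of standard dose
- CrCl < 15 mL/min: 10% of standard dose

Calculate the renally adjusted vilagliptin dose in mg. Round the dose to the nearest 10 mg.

270 mg

SCr = 287 / 88.4 = 3.247 mg/dL
CrCl = (140 − 58) × 111.3 / (72 × 3.247) × 0.85 = 9126.6 / 233.78 × 0.85 ≈ 33.2 mL/min
CrCl ≈ 33 mL/min → bracket 15–69 mL/min.
45% of 600 mg = 270 mg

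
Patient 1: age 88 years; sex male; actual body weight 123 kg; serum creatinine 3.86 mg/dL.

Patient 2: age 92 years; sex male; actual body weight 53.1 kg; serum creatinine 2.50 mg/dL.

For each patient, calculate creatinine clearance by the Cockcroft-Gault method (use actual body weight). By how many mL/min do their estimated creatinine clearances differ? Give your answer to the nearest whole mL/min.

9 mL/min

Patient 1: CrCl = (140 − 88) × 123 / (72 × 3.86) = 6396.0 / 277.92 ≈ 23.0 mL/min
Patient 2: CrCl = (140 − 92) × 53.1 / (72 × 2.5) = 2548.8 / 180.00 ≈ 14.2 mL/min
|23.0 − 14.2| = 8.8 mL/min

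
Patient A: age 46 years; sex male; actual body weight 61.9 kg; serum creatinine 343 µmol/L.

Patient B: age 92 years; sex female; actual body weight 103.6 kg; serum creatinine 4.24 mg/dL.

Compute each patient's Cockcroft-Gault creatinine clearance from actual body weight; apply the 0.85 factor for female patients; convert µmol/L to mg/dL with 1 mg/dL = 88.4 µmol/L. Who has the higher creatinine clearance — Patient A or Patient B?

Patient A: SCr = 343 / 88.4 = 3.88 mg/dL
Patient A: CrCl = (140 − 46) × 61.9 / (72 × 3.88) = 5818.6 / 279.36 ≈ 20.8 mL/min
Patient B: CrCl = (140 − 92) × 103.6 / (72 × 4.24) × 0.85 = 4972.8 / 305.28 × 0.85 ≈ 13.8 mL/min
20.8 vs 13.8 mL/min → Patient A is higher.

Patient A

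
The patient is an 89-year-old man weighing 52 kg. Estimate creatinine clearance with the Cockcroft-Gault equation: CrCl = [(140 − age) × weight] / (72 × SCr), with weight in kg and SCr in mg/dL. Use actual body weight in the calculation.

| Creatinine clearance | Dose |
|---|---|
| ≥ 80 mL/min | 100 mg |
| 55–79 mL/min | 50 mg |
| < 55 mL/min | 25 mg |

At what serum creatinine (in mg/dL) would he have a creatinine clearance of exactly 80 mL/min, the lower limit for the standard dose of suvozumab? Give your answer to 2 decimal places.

0.46 mg/dL

Standard dose requires CrCl ≥ 80 mL/min.
Set (140 − 89) × 52 / (72 × SCr) = 80
SCr = (140 − 89) × 52 / (72 × 80) = 0.460 mg/dL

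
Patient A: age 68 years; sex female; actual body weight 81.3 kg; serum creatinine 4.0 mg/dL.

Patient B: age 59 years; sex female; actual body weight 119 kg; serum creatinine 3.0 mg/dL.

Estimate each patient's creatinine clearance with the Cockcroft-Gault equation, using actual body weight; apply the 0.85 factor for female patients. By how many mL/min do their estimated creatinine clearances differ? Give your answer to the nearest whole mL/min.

Patient A: CrCl = (140 − 68) × 81.3 / (72 × 4) × 0.85 = 5853.6 / 288.00 × 0.85 ≈ 17.3 mL/min
Patient B: CrCl = (140 − 59) × 119 / (72 × 3) × 0.85 = 9639.0 / 216.00 × 0.85 ≈ 37.9 mL/min
|17.3 − 37.9| = 20.6 mL/min

21 mL/min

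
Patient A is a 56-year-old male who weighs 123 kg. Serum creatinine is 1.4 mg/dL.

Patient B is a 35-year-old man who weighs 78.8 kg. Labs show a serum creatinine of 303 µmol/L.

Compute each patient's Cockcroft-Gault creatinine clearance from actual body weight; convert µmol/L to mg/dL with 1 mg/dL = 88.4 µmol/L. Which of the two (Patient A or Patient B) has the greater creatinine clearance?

Patient A

Patient A: CrCl = (140 − 56) × 123 / (72 × 1.4) = 10332.0 / 100.80 ≈ 102.5 mL/min
Patient B: SCr = 303 / 88.4 = 3.428 mg/dL
Patient B: CrCl = (140 − 35) × 78.8 / (72 × 3.428) = 8274.0 / 246.82 ≈ 33.5 mL/min
102.5 vs 33.5 mL/min → Patient A is higher.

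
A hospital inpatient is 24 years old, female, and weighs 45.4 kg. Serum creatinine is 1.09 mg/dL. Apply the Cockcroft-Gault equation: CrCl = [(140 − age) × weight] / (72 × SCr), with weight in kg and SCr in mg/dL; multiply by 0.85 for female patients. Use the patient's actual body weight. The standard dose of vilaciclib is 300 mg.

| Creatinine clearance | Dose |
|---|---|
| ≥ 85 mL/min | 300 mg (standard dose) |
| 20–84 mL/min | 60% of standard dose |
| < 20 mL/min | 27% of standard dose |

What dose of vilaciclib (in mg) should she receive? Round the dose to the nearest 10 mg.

CrCl = (140 − 24) × 45.4 / (72 × 1.09) × 0.85 = 5266.4 / 78.48 × 0.85 ≈ 57.0 mL/min
CrCl ≈ 57 mL/min → bracket 20–84 mL/min.
60% of 300 mg = 180 mg

180 mg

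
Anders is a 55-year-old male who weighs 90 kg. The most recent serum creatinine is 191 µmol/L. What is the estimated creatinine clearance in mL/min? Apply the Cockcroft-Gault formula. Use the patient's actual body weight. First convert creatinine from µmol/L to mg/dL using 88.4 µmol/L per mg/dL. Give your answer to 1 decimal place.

49.2 mL/min

SCr = 191 / 88.4 = 2.161 mg/dL
CrCl = (140 − 55) × 90 / (72 × 2.161) = 7650.0 / 155.59 ≈ 49.2 mL/min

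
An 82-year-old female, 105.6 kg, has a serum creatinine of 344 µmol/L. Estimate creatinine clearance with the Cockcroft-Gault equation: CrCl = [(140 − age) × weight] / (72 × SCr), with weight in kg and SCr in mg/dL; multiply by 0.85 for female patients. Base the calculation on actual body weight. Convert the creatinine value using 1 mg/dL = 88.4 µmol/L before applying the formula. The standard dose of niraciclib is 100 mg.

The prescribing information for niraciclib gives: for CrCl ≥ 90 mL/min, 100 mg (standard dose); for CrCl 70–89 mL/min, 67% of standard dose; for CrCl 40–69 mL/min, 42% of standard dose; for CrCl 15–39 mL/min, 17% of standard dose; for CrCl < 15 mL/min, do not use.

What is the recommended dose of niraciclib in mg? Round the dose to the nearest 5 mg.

SCr = 344 / 88.4 = 3.891 mg/dL
CrCl = (140 − 82) × 105.6 / (72 × 3.891) × 0.85 = 6124.8 / 280.15 × 0.85 ≈ 18.6 mL/min
CrCl ≈ 19 mL/min → bracket 15–39 mL/min.
17% of 100 mg = 17 mg → 15 mg

15 mg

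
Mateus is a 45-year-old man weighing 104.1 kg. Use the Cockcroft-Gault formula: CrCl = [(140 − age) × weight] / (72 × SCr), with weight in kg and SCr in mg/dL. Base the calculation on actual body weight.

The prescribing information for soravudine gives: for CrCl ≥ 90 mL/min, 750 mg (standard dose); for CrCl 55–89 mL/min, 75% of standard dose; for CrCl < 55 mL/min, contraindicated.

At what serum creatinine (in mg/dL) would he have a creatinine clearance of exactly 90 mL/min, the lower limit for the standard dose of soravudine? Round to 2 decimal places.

Standard dose requires CrCl ≥ 90 mL/min.
Set (140 − 45) × 104.1 / (72 × SCr) = 90
SCr = (140 − 45) × 104.1 / (72 × 90) = 1.526 mg/dL

1.53 mg/dL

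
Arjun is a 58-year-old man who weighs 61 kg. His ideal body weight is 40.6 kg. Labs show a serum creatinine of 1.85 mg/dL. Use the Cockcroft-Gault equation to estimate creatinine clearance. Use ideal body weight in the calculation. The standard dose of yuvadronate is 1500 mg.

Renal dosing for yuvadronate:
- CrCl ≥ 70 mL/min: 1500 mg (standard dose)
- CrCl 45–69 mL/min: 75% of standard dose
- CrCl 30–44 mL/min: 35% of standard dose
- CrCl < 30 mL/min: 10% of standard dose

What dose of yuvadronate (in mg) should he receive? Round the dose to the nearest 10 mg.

150 mg

CrCl = (140 − 58) × 40.6 / (72 × 1.85) = 3329.2 / 133.20 ≈ 25.0 mL/min
CrCl ≈ 25 mL/min → bracket < 30 mL/min.
10% of 1500 mg = 150 mg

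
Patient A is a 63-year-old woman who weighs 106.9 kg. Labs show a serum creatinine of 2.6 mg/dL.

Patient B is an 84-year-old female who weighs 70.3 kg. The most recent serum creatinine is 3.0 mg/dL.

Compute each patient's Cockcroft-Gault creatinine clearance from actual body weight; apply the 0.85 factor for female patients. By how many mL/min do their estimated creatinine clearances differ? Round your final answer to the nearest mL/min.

Patient A: CrCl = (140 − 63) × 106.9 / (72 × 2.6) × 0.85 = 8231.3 / 187.20 × 0.85 ≈ 37.4 mL/min
Patient B: CrCl = (140 − 84) × 70.3 / (72 × 3) × 0.85 = 3936.8 / 216.00 × 0.85 ≈ 15.5 mL/min
|37.4 − 15.5| = 21.9 mL/min

22 mL/min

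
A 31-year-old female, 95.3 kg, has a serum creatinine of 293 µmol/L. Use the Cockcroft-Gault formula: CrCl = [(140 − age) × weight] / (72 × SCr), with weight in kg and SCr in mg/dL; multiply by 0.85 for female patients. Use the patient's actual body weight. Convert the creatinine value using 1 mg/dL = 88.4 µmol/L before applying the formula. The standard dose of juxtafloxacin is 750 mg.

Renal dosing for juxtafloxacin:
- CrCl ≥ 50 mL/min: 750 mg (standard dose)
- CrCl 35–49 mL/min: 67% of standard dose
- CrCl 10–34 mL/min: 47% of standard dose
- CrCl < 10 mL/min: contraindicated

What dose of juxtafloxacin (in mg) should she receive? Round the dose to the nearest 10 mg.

SCr = 293 / 88.4 = 3.314 mg/dL
CrCl = (140 − 31) × 95.3 / (72 × 3.314) × 0.85 = 10387.7 / 238.61 × 0.85 ≈ 37.0 mL/min
CrCl ≈ 37 mL/min → bracket 35–49 mL/min.
67% of 750 mg = 502.5 mg → 500 mg

500 mg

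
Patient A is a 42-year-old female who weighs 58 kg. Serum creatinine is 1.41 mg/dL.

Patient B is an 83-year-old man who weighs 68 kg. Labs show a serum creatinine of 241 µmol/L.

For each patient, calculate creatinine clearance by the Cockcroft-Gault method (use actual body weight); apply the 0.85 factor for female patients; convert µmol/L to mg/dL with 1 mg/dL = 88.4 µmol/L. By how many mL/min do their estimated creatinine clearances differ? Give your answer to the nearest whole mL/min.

Patient A: CrCl = (140 − 42) × 58 / (72 × 1.41) × 0.85 = 5684.0 / 101.52 × 0.85 ≈ 47.6 mL/min
Patient B: SCr = 241 / 88.4 = 2.726 mg/dL
Patient B: CrCl = (140 − 83) × 68 / (72 × 2.726) = 3876.0 / 196.27 ≈ 19.7 mL/min
|47.6 − 19.7| = 27.9 mL/min

28 mL/min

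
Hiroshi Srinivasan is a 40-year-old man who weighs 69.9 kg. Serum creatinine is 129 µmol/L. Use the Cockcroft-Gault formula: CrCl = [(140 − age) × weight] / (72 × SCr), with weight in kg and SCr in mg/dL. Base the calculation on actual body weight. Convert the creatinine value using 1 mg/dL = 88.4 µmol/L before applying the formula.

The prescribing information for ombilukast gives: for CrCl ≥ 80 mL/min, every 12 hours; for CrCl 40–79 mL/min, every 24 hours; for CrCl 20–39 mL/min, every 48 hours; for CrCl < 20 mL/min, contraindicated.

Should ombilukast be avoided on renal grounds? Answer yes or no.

SCr = 129 / 88.4 = 1.459 mg/dL
CrCl = (140 − 40) × 69.9 / (72 × 1.459) = 6990.0 / 105.05 ≈ 66.5 mL/min
CrCl ≈ 67 mL/min, which is ≥ 20 mL/min.

no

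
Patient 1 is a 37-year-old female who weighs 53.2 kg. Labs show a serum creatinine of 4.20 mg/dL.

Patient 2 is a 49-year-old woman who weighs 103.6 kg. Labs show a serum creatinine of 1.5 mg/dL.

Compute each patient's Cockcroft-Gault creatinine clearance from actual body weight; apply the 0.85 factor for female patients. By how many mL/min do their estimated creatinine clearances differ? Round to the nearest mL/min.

59 mL/min

Patient 1: CrCl = (140 − 37) × 53.2 / (72 × 4.2) × 0.85 = 5479.6 / 302.40 × 0.85 ≈ 15.4 mL/min
Patient 2: CrCl = (140 − 49) × 103.6 / (72 × 1.5) × 0.85 = 9427.6 / 108.00 × 0.85 ≈ 74.2 mL/min
|15.4 − 74.2| = 58.8 mL/min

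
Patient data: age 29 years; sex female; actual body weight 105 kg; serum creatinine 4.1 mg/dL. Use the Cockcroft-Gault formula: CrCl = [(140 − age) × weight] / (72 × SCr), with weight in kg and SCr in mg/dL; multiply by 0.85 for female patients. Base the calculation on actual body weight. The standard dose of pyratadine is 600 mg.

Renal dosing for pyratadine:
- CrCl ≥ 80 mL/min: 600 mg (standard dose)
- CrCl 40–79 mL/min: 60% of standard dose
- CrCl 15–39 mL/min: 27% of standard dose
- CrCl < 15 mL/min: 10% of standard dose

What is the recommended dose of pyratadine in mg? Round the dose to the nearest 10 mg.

160 mg

CrCl = (140 − 29) × 105 / (72 × 4.1) × 0.85 = 11655.0 / 295.20 × 0.85 ≈ 33.6 mL/min
CrCl ≈ 34 mL/min → bracket 15–39 mL/min.
27% of 600 mg = 162 mg → 160 mg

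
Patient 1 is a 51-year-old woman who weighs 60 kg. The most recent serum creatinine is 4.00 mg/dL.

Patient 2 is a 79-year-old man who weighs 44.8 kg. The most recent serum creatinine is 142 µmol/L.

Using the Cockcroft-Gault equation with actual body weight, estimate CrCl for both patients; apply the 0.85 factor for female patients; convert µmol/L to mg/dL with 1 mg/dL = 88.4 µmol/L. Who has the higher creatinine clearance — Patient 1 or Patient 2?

Patient 1: CrCl = (140 − 51) × 60 / (72 × 4) × 0.85 = 5340.0 / 288.00 × 0.85 ≈ 15.8 mL/min
Patient 2: SCr = 142 / 88.4 = 1.606 mg/dL
Patient 2: CrCl = (140 − 79) × 44.8 / (72 × 1.606) = 2732.8 / 115.63 ≈ 23.6 mL/min
15.8 vs 23.6 mL/min → Patient 2 is higher.

Patient 2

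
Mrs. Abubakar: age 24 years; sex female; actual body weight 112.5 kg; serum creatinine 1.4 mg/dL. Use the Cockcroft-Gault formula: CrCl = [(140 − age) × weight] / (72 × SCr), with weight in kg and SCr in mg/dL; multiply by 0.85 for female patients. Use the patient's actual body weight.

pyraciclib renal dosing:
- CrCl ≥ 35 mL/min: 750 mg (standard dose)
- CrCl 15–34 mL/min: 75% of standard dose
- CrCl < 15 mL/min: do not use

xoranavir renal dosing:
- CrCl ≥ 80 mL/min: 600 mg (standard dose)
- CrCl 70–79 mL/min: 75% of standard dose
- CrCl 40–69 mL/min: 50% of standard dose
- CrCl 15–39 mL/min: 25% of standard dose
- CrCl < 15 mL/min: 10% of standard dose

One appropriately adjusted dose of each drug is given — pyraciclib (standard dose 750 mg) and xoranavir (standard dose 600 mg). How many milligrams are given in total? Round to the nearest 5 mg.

CrCl = (140 − 24) × 112.5 / (72 × 1.4) × 0.85 = 13050.0 / 100.80 × 0.85 ≈ 110.0 mL/min
CrCl ≈ 110 mL/min.
pyraciclib: ≥ 35 mL/min → 100% of 750 mg = 750 mg.
xoranavir: ≥ 80 mL/min → 100% of 600 mg = 600 mg.
Total = 750 + 600 = 1350 mg.

1350 mg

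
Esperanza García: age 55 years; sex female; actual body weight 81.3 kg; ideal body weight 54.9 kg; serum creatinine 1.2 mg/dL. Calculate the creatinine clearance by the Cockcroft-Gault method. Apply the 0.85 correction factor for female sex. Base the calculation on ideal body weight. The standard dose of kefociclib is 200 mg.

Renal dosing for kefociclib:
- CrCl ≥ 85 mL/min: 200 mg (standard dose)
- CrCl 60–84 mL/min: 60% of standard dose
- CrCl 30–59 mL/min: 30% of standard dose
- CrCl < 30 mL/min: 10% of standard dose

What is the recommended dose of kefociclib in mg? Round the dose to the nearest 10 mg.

CrCl = (140 − 55) × 54.9 / (72 × 1.2) × 0.85 = 4666.5 / 86.40 × 0.85 ≈ 45.9 mL/min
CrCl ≈ 46 mL/min → bracket 30–59 mL/min.
30% of 200 mg = 60 mg

60 mg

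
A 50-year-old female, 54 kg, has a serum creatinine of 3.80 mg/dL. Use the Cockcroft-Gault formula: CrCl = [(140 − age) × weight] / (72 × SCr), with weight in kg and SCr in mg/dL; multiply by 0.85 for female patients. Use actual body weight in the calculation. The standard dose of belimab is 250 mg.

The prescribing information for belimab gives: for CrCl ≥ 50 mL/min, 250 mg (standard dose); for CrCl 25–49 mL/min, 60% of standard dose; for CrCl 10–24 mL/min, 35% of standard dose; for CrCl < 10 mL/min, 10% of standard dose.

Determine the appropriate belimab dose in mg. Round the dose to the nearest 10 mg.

CrCl = (140 − 50) × 54 / (72 × 3.8) × 0.85 = 4860.0 / 273.60 × 0.85 ≈ 15.1 mL/min
CrCl ≈ 15 mL/min → bracket 10–24 mL/min.
35% of 250 mg = 87.5 mg → 90 mg

90 mg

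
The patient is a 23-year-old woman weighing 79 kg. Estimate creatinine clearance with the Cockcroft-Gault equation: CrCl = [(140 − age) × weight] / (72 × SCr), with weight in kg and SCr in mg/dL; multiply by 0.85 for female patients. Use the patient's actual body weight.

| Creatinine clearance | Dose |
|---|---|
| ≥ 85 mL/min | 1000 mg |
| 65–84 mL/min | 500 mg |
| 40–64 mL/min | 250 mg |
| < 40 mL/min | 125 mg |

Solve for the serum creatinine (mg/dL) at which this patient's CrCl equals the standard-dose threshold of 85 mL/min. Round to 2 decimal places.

Standard dose requires CrCl ≥ 85 mL/min.
Set (140 − 23) × 79 × 0.85 / (72 × SCr) = 85
SCr = (140 − 23) × 79 × 0.85 / (72 × 85) = 1.284 mg/dL

1.28 mg/dL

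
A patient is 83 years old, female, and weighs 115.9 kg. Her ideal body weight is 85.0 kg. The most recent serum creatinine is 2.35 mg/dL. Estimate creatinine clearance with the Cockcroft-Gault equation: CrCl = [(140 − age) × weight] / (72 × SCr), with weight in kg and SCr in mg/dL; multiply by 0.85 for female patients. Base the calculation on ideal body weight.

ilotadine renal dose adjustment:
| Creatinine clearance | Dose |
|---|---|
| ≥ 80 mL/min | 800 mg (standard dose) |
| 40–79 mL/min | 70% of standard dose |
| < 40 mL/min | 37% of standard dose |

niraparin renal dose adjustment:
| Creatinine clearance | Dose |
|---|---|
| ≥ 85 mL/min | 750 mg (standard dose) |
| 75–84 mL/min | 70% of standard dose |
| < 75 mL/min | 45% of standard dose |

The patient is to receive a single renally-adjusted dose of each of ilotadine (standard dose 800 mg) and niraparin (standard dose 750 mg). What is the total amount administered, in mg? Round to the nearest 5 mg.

CrCl = (140 − 83) × 85 / (72 × 2.35) × 0.85 = 4845.0 / 169.20 × 0.85 ≈ 24.3 mL/min
CrCl ≈ 24 mL/min.
ilotadine: < 40 mL/min → 37% of 800 mg = 296 mg.
niraparin: < 75 mL/min → 45% of 750 mg = 337.5 mg.
Total = 296 + 337.5 = 633.5 mg.

635 mg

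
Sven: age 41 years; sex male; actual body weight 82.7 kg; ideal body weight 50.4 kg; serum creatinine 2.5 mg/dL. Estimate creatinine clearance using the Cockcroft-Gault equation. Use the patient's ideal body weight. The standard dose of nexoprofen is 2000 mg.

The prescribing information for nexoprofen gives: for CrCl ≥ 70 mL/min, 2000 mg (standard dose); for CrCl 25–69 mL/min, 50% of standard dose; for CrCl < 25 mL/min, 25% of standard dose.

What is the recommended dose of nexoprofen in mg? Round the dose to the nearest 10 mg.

1000 mg

CrCl = (140 − 41) × 50.4 / (72 × 2.5) = 4989.6 / 180.00 ≈ 27.7 mL/min
CrCl ≈ 28 mL/min → bracket 25–69 mL/min.
50% of 2000 mg = 1000 mg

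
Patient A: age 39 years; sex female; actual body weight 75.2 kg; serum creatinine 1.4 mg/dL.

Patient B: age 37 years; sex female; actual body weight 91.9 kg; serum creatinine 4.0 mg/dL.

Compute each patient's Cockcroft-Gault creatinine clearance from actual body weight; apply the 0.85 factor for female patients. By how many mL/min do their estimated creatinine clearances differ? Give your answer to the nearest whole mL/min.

Patient A: CrCl = (140 − 39) × 75.2 / (72 × 1.4) × 0.85 = 7595.2 / 100.80 × 0.85 ≈ 64.0 mL/min
Patient B: CrCl = (140 − 37) × 91.9 / (72 × 4) × 0.85 = 9465.7 / 288.00 × 0.85 ≈ 27.9 mL/min
|64.0 − 27.9| = 36.1 mL/min

36 mL/min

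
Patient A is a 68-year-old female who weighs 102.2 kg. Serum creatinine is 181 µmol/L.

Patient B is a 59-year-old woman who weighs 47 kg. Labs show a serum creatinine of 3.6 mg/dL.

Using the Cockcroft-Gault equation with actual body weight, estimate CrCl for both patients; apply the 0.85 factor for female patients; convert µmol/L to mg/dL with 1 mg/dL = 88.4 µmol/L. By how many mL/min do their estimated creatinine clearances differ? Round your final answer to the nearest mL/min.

30 mL/min

Patient A: SCr = 181 / 88.4 = 2.048 mg/dL
Patient A: CrCl = (140 − 68) × 102.2 / (72 × 2.048) × 0.85 = 7358.4 / 147.46 × 0.85 ≈ 42.4 mL/min
Patient B: CrCl = (140 − 59) × 47 / (72 × 3.6) × 0.85 = 3807.0 / 259.20 × 0.85 ≈ 12.5 mL/min
|42.4 − 12.5| = 29.9 mL/min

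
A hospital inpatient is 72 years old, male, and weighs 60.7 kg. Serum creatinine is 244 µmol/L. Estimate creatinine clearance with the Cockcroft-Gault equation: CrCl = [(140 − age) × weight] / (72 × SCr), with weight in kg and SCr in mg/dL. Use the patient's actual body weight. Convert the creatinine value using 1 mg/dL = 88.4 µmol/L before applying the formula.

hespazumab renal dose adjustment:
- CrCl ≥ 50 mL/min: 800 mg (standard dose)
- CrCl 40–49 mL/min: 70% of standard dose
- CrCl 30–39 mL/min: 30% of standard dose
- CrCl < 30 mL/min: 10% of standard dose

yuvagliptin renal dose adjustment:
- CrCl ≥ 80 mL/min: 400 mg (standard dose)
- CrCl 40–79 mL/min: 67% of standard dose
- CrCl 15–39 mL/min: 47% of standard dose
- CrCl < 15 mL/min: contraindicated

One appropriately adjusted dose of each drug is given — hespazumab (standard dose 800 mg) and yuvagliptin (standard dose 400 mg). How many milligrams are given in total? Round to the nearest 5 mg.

270 mg

SCr = 244 / 88.4 = 2.76 mg/dL
CrCl = (140 − 72) × 60.7 / (72 × 2.76) = 4127.6 / 198.72 ≈ 20.8 mL/min
CrCl ≈ 21 mL/min.
hespazumab: < 30 mL/min → 10% of 800 mg = 80 mg.
yuvagliptin: 15–39 mL/min → 47% of 400 mg = 188 mg.
Total = 80 + 188 = 268 mg.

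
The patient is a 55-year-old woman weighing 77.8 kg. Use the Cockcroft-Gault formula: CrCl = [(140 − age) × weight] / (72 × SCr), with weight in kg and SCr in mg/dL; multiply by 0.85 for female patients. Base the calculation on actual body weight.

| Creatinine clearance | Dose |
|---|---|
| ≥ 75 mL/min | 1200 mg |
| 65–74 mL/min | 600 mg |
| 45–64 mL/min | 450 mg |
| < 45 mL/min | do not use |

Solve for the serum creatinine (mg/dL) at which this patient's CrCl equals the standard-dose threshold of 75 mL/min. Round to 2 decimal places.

1.04 mg/dL

Standard dose requires CrCl ≥ 75 mL/min.
Set (140 − 55) × 77.8 × 0.85 / (72 × SCr) = 75
SCr = (140 − 55) × 77.8 × 0.85 / (72 × 75) = 1.041 mg/dL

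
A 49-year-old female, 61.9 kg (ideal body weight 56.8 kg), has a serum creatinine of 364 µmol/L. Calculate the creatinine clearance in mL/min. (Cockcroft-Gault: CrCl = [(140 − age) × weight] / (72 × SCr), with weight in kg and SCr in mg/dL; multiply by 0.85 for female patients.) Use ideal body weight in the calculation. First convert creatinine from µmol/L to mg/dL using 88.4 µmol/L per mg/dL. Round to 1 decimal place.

14.8 mL/min

SCr = 364 / 88.4 = 4.118 mg/dL
CrCl = (140 − 49) × 56.8 / (72 × 4.118) × 0.85 = 5168.8 / 296.50 × 0.85 ≈ 14.8 mL/min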